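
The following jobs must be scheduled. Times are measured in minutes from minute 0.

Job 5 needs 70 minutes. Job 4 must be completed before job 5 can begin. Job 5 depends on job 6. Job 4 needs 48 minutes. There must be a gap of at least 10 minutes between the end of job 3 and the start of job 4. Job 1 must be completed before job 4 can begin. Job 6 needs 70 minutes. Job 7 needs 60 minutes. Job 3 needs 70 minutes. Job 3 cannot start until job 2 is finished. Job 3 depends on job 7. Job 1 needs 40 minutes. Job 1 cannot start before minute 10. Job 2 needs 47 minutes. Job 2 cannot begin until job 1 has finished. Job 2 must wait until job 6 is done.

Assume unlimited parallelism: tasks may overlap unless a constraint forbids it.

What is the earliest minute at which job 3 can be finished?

187

Job 7 has no prerequisites, so it starts at minute 0 and finishes at minute 60.
Job 6 can start immediately at minute 0; it finishes at minute 70.
Job 1 waits on its own release at minute 10, so it starts at minute 10 and finishes at 10 + 40 = minute 50.
Job 2 has to wait for job 1 (finishes minute 50); job 6 (finishes minute 70). The latest of these is minute 70, so job 2 runs minute 70 to 70 + 47 = minute 117.
For job 3: job 2 (finishes minute 117); job 7 (finishes minute 60). Taking the maximum gives a start of minute 117, and it finishes at 117 + 70 = minute 187.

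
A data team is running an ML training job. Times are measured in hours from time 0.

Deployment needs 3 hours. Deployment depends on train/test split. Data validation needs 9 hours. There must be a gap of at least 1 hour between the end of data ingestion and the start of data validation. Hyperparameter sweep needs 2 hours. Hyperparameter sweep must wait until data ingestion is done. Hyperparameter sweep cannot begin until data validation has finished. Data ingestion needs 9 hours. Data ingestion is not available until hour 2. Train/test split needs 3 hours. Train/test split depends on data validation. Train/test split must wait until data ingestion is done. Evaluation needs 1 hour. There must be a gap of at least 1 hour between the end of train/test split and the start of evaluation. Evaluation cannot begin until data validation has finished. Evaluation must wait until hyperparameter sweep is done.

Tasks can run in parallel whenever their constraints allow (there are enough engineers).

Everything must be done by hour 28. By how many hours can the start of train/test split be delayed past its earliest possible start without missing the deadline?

After its own release at hour 2, data ingestion can start at hour 2 and finishes at hour 11.
Data validation cannot begin until data ingestion (finishes hour 11, plus 1-hour gap → hour 12). It runs from hour 12 to 12 + 9 = hour 21.
Train/test split cannot start until data validation (finishes hour 21); data ingestion (finishes hour 11). The controlling bound is hour 21, so train/test split finishes at 21 + 3 = hour 24.

Working backward from the deadline:
Evaluation must finish by hour 28; it takes 1 hour, so it must start by 28 − 1 = hour 27.
Deployment must finish by hour 28; it takes 3 hours, so it must start by 28 − 3 = hour 25.
Train/test split feeds evaluation (must start by hour 27, minus 1-hour gap → hour 26); deployment (must start by hour 25). Taking the minimum, train/test split must finish by hour 25 and start by 25 − 3 = hour 22.
So train/test split can start as early as hour 21 and as late as hour 22, giving 22 − 21 = 1 hour of slack.

1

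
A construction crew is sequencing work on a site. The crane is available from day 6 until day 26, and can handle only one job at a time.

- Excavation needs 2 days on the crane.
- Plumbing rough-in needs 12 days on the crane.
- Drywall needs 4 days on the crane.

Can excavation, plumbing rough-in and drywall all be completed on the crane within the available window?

Yes

The crane window is 26 − 6 = 20 days.
Running back to back, the jobs need 2 + 12 + 4 = 18 days on the crane.
Since 18 ≤ 20, they fit within the window.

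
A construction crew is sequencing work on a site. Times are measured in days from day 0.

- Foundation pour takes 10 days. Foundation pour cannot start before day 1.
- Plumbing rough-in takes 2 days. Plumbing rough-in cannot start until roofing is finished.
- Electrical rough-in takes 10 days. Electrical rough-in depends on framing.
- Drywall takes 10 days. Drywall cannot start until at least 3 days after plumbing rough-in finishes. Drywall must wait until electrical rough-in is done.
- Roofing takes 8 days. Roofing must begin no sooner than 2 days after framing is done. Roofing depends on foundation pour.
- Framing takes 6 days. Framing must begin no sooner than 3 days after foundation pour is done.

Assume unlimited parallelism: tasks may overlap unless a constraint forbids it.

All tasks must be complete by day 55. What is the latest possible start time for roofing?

To finish by day 55, drywall (duration 10) must start no later than day 45.
Plumbing rough-in must finish before drywall (must start by day 45, minus 3-day gap → day 42). With a 2-day duration, plumbing rough-in must start by 42 − 2 = day 40.
Roofing feeds into plumbing rough-in (must start by day 40); so roofing must finish by day 40 and therefore start by day 32.

32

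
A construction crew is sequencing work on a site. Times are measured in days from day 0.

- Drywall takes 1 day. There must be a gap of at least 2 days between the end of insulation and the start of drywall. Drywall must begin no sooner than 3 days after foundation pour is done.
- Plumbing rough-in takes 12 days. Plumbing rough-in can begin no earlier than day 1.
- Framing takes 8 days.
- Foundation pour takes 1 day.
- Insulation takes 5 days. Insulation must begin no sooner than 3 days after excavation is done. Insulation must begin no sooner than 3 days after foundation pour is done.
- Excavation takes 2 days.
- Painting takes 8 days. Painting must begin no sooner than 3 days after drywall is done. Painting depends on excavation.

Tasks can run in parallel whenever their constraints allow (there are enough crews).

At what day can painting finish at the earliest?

24

Foundation pour can start immediately at day 0; it finishes at day 1.
Excavation can start immediately at day 0; it finishes at day 2.
Insulation has to wait for excavation (finishes day 2, plus 3-day gap → day 5); foundation pour (finishes day 1, plus 3-day gap → day 4). The latest of these is day 5, so insulation runs day 5 to 5 + 5 = day 10.
Drywall has to wait for insulation (finishes day 10, plus 2-day gap → day 12); foundation pour (finishes day 1, plus 3-day gap → day 4). The latest of these is day 12, so drywall runs day 12 to 12 + 1 = day 13.
For painting: drywall (finishes day 13, plus 3-day gap → day 16); excavation (finishes day 2). Taking the maximum gives a start of day 16, and it finishes at 16 + 8 = day 24.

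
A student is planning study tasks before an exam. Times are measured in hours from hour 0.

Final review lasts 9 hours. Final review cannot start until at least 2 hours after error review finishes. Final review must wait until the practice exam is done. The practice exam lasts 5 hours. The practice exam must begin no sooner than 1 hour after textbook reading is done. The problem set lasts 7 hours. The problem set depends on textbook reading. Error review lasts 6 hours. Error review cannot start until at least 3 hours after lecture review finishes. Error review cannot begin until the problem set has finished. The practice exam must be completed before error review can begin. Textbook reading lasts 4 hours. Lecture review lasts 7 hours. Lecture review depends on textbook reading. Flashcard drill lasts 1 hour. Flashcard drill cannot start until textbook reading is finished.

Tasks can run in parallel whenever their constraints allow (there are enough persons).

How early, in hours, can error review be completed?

Textbook reading has no prerequisites, so it starts at hour 0 and finishes at hour 4.
The practice exam cannot begin until textbook reading (finishes hour 4, plus 1-hour gap → hour 5). It runs from hour 5 to 5 + 5 = hour 10.
The problem set cannot begin until textbook reading (finishes hour 4). It runs from hour 4 to 4 + 7 = hour 11.
Lecture review cannot begin until textbook reading (finishes hour 4). It runs from hour 4 to 4 + 7 = hour 11.
Error review cannot start until lecture review (finishes hour 11, plus 3-hour gap → hour 14); the problem set (finishes hour 11); the practice exam (finishes hour 10). The controlling bound is hour 14, so error review finishes at 14 + 6 = hour 20.

20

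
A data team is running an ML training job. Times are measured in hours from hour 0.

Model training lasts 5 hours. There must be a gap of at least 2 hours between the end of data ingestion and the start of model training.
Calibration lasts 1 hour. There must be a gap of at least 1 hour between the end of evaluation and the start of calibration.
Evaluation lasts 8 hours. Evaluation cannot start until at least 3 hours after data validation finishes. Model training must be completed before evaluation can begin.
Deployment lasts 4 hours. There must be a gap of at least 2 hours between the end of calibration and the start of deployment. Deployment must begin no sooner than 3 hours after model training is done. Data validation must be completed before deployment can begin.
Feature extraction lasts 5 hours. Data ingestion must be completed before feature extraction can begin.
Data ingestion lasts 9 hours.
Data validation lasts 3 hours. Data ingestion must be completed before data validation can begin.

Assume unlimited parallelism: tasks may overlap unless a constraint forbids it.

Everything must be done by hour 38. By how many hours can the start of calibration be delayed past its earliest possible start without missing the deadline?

6

Nothing blocks data ingestion, so it runs from hour 0 to hour 9.
After data ingestion (finishes hour 9, plus 2-hour gap → hour 11), model training can start at hour 11 and finishes at hour 16.
Data validation cannot begin until data ingestion (finishes hour 9). It runs from hour 9 to 9 + 3 = hour 12.
Evaluation needs all of data validation (finishes hour 12, plus 3-hour gap → hour 15); model training (finishes hour 16). That puts its earliest start at hour 16; it finishes at 16 + 8 = hour 24.
Calibration waits on evaluation (finishes hour 24, plus 1-hour gap → hour 25), so it starts at hour 25 and finishes at 25 + 1 = hour 26.

Working backward from the deadline:
To finish by hour 38, deployment (duration 4) must start no later than hour 34.
Calibration has to be done before deployment (must start by hour 34, minus 2-hour gap → hour 32). That means finishing by hour 32, i.e. starting by 32 − 1 = hour 31.
So calibration can start as early as hour 25 and as late as hour 31, giving 31 − 25 = 6 hours of slack.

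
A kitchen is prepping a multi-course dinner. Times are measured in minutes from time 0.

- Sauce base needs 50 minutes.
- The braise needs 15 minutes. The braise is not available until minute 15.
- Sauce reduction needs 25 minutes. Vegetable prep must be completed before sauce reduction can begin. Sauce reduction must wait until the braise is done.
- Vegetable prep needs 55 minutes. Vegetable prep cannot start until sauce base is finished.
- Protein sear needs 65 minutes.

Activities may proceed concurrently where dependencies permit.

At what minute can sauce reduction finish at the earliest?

130

After its own release at minute 15, the braise can start at minute 15 and finishes at minute 30.
Sauce base has no prerequisites, so it starts at minute 0 and finishes at minute 50.
After sauce base (finishes minute 50), vegetable prep can start at minute 50 and finishes at minute 105.
Sauce reduction has to wait for vegetable prep (finishes minute 105); the braise (finishes minute 30). The latest of these is minute 105, so sauce reduction runs minute 105 to 105 + 25 = minute 130.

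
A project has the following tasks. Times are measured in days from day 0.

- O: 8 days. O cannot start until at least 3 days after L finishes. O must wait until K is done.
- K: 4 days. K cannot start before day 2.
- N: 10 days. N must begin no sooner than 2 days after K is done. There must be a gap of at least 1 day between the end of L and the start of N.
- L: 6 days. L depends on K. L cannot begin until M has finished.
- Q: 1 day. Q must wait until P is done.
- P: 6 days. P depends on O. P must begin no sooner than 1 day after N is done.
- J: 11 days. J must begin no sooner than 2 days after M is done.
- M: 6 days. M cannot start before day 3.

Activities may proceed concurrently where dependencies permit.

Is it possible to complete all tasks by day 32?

No

M waits on its own release at day 3, so it starts at day 3 and finishes at 3 + 6 = day 9.
J waits on M (finishes day 9, plus 2-day gap → day 11), so it starts at day 11 and finishes at 11 + 11 = day 22.
After its own release at day 2, K can start at day 2 and finishes at day 6.
L cannot start until K (finishes day 6); M (finishes day 9). The controlling bound is day 9, so L finishes at 9 + 6 = day 15.
O has to wait for L (finishes day 15, plus 3-day gap → day 18); K (finishes day 6). The latest of these is day 18, so O runs day 18 to 18 + 8 = day 26.
N cannot start until K (finishes day 6, plus 2-day gap → day 8); L (finishes day 15, plus 1-day gap → day 16). The controlling bound is day 16, so N finishes at 16 + 10 = day 26.
For P: O (finishes day 26); N (finishes day 26, plus 1-day gap → day 27). Taking the maximum gives a start of day 27, and it finishes at 27 + 6 = day 33.
Q cannot begin until P (finishes day 33). It runs from day 33 to 33 + 1 = day 34.
The earliest everything can be done is day 34, which is after the deadline of 32, so it is not possible.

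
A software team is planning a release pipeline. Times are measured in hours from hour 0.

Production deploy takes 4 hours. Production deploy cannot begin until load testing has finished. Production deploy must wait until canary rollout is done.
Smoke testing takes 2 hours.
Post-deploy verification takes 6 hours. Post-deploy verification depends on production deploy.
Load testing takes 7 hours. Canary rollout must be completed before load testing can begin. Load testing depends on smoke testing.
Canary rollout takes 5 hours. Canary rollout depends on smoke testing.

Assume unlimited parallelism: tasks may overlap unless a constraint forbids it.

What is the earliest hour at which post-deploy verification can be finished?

24

Smoke testing has no prerequisites, so it starts at hour 0 and finishes at hour 2.
Canary rollout cannot begin until smoke testing (finishes hour 2). It runs from hour 2 to 2 + 5 = hour 7.
For load testing: canary rollout (finishes hour 7); smoke testing (finishes hour 2). Taking the maximum gives a start of hour 7, and it finishes at 7 + 7 = hour 14.
Production deploy needs all of load testing (finishes hour 14); canary rollout (finishes hour 7). That puts its earliest start at hour 14; it finishes at 14 + 4 = hour 18.
Post-deploy verification cannot begin until production deploy (finishes hour 18). It runs from hour 18 to 18 + 6 = hour 24.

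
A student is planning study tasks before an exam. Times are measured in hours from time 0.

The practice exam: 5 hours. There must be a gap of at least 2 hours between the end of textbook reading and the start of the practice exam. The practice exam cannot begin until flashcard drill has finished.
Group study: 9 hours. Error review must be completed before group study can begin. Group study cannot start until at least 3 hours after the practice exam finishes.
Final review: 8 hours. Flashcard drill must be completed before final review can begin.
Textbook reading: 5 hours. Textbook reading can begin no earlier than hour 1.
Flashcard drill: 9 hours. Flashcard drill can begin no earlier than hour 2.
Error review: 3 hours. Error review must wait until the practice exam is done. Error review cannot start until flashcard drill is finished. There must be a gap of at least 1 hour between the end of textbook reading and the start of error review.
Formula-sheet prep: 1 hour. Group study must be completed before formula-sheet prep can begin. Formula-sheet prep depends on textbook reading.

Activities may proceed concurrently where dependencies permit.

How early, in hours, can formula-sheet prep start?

28

Flashcard drill waits on its own release at hour 2, so it starts at hour 2 and finishes at 2 + 9 = hour 11.
Textbook reading cannot begin until its own release at hour 1. It runs from hour 1 to 1 + 5 = hour 6.
The practice exam cannot start until textbook reading (finishes hour 6, plus 2-hour gap → hour 8); flashcard drill (finishes hour 11). The controlling bound is hour 11, so the practice exam finishes at 11 + 5 = hour 16.
Error review needs all of the practice exam (finishes hour 16); flashcard drill (finishes hour 11); textbook reading (finishes hour 6, plus 1-hour gap → hour 7). That puts its earliest start at hour 16; it finishes at 16 + 3 = hour 19.
Group study cannot start until error review (finishes hour 19); the practice exam (finishes hour 16, plus 3-hour gap → hour 19). The controlling bound is hour 19, so group study finishes at 19 + 9 = hour 28.
Formula-sheet prep waits on group study (finishes hour 28); textbook reading (finishes hour 6). The latest of these is hour 28, which is the earliest formula-sheet prep can start.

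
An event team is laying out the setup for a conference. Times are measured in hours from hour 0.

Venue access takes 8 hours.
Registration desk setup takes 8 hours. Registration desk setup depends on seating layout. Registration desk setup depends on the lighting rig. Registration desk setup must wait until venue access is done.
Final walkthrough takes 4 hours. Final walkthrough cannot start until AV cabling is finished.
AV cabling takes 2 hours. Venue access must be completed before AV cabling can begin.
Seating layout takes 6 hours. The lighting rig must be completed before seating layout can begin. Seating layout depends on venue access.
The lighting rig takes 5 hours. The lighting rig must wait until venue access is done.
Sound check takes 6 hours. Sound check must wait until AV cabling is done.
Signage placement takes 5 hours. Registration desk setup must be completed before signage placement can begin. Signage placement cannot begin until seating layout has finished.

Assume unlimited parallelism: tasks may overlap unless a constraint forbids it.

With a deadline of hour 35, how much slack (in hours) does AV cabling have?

Venue access has no prerequisites, so it starts at hour 0 and finishes at hour 8.
After venue access (finishes hour 8), AV cabling can start at hour 8 and finishes at hour 10.

Working backward from the deadline:
Sound check must finish by hour 35; it takes 6 hours, so it must start by 35 − 6 = hour 29.
Nothing follows final walkthrough; the deadline of hour 35 is its only limit. It must start by 35 − 4 = hour 31.
For AV cabling: sound check (must start by hour 29); final walkthrough (must start by hour 31). The most restrictive is hour 29; with a 2-hour duration, AV cabling must start by hour 27.
So AV cabling can start as early as hour 8 and as late as hour 27, giving 27 − 8 = 19 hours of slack.

19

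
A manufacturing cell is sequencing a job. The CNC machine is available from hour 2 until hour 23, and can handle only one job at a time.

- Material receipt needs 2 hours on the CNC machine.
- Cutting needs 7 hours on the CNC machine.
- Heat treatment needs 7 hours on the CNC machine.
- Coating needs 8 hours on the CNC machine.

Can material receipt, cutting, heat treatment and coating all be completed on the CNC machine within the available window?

The CNC machine window is 23 − 2 = 21 hours.
Running back to back, the jobs need 2 + 7 + 7 + 8 = 24 hours on the CNC machine.
Since 24 > 21, they cannot all fit.

No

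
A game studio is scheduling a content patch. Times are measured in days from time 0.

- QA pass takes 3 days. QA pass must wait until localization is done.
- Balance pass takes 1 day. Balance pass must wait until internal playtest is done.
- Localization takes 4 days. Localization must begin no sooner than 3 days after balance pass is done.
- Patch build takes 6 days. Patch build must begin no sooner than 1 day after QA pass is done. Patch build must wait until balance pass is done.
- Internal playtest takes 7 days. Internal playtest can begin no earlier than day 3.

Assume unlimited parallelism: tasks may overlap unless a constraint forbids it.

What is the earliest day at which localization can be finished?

18

Internal playtest cannot begin until its own release at day 3. It runs from day 3 to 3 + 7 = day 10.
After internal playtest (finishes day 10), balance pass can start at day 10 and finishes at day 11.
After balance pass (finishes day 11, plus 3-day gap → day 14), localization can start at day 14 and finishes at day 18.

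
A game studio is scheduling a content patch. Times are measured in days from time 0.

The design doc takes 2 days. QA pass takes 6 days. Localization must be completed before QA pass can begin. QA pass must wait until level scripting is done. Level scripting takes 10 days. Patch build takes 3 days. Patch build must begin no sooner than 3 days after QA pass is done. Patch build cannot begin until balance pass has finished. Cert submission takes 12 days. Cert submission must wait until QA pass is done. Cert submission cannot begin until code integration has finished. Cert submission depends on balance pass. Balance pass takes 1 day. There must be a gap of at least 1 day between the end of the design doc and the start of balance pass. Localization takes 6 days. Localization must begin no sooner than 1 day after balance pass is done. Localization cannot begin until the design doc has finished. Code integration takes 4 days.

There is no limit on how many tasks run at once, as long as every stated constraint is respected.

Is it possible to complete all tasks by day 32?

Yes

Code integration has no prerequisites, so it starts at day 0 and finishes at day 4.
Level scripting can start immediately at day 0; it finishes at day 10.
The design doc has no prerequisites, so it starts at day 0 and finishes at day 2.
Balance pass waits on the design doc (finishes day 2, plus 1-day gap → day 3), so it starts at day 3 and finishes at 3 + 1 = day 4.
For localization: balance pass (finishes day 4, plus 1-day gap → day 5); the design doc (finishes day 2). Taking the maximum gives a start of day 5, and it finishes at 5 + 6 = day 11.
QA pass needs all of localization (finishes day 11); level scripting (finishes day 10). That puts its earliest start at day 11; it finishes at 11 + 6 = day 17.
Patch build needs all of QA pass (finishes day 17, plus 3-day gap → day 20); balance pass (finishes day 4). That puts its earliest start at day 20; it finishes at 20 + 3 = day 23.
Cert submission has to wait for QA pass (finishes day 17); code integration (finishes day 4); balance pass (finishes day 4). The latest of these is day 17, so cert submission runs day 17 to 17 + 12 = day 29.
Every task is finished by day 29, which is no later than the deadline of 32, so the schedule is feasible.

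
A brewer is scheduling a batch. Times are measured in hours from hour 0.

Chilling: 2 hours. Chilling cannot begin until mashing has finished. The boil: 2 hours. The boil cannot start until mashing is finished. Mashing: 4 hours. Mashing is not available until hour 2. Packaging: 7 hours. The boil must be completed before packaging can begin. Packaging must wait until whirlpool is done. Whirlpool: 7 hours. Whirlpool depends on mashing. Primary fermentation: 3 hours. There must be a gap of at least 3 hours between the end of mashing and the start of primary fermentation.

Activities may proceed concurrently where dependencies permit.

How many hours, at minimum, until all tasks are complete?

20

Mashing waits on its own release at hour 2, so it starts at hour 2 and finishes at 2 + 4 = hour 6.
After mashing (finishes hour 6, plus 3-hour gap → hour 9), primary fermentation can start at hour 9 and finishes at hour 12.
Chilling waits on mashing (finishes hour 6), so it starts at hour 6 and finishes at 6 + 2 = hour 8.
Whirlpool waits on mashing (finishes hour 6), so it starts at hour 6 and finishes at 6 + 7 = hour 13.
The boil cannot begin until mashing (finishes hour 6). It runs from hour 6 to 6 + 2 = hour 8.
For packaging: the boil (finishes hour 8); whirlpool (finishes hour 13). Taking the maximum gives a start of hour 13, and it finishes at 13 + 7 = hour 20.
All tasks are finished once the last one completes. Finish times: Mashing at 6, The boil at 8, Whirlpool at 13, Chilling at 8, Primary fermentation at 12, Packaging at 20. The latest is hour 20.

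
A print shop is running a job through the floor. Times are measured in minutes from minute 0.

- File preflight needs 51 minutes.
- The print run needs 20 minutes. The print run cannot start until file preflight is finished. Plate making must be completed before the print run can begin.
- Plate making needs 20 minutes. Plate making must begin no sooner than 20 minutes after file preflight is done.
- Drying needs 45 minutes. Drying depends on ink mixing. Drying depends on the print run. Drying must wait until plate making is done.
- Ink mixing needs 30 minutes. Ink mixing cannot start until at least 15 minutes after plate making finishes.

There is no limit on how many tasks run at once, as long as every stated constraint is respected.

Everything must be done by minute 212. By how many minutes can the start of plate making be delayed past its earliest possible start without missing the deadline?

File preflight can start immediately at minute 0; it finishes at minute 51.
After file preflight (finishes minute 51, plus 20-minute gap → minute 71), plate making can start at minute 71 and finishes at minute 91.

Working backward from the deadline:
To finish by minute 212, drying (duration 45) must start no later than minute 167.
Ink mixing must finish before drying (must start by minute 167). With a 30-minute duration, ink mixing must start by 167 − 30 = minute 137.
Since drying (must start by minute 167) depends on it, the print run must finish by minute 167. Backing off its 20-minute duration gives a latest start of minute 147.
Plate making has several dependents: ink mixing (must start by minute 137, minus 15-minute gap → minute 122); the print run (must start by minute 147); drying (must start by minute 167). The earliest of those limits is minute 122, so plate making must start by 122 − 20 = minute 102.
So plate making can start as early as minute 71 and as late as minute 102, giving 102 − 71 = 31 minutes of slack.

31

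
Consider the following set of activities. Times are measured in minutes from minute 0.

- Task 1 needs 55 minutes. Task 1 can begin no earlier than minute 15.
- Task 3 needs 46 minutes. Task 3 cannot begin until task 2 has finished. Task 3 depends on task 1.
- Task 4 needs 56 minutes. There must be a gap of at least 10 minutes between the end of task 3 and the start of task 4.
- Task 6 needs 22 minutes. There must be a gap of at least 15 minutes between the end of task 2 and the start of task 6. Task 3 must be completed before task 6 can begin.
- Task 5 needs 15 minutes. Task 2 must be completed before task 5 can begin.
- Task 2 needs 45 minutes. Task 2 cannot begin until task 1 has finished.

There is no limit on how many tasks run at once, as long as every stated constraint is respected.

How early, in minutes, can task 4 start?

171

Task 1 cannot begin until its own release at minute 15. It runs from minute 15 to 15 + 55 = minute 70.
Task 2 waits on task 1 (finishes minute 70), so it starts at minute 70 and finishes at 70 + 45 = minute 115.
Task 3 has to wait for task 2 (finishes minute 115); task 1 (finishes minute 70). The latest of these is minute 115, so task 3 runs minute 115 to 115 + 46 = minute 161.
Task 4 waits on task 3 (finishes minute 161, plus 10-minute gap → minute 171), so the earliest it can start is minute 171.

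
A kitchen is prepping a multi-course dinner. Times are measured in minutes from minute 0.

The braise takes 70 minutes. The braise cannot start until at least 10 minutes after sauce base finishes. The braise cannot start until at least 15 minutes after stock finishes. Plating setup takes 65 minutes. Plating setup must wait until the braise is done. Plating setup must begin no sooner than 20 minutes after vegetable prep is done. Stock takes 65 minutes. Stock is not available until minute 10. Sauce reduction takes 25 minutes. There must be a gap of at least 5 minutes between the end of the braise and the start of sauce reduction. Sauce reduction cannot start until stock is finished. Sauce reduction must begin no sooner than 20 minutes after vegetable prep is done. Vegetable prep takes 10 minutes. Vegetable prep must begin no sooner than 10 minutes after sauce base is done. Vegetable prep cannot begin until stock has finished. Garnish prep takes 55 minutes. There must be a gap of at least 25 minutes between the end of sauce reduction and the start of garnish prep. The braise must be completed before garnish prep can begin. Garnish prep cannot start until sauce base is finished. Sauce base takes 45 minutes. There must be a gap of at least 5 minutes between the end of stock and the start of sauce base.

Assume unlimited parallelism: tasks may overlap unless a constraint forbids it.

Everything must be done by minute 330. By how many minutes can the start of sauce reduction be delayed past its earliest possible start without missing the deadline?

After its own release at minute 10, stock can start at minute 10 and finishes at minute 75.
Sauce base cannot begin until stock (finishes minute 75, plus 5-minute gap → minute 80). It runs from minute 80 to 80 + 45 = minute 125.
For vegetable prep: sauce base (finishes minute 125, plus 10-minute gap → minute 135); stock (finishes minute 75). Taking the maximum gives a start of minute 135, and it finishes at 135 + 10 = minute 145.
The braise needs all of sauce base (finishes minute 125, plus 10-minute gap → minute 135); stock (finishes minute 75, plus 15-minute gap → minute 90). That puts its earliest start at minute 135; it finishes at 135 + 70 = minute 205.
Sauce reduction has to wait for the braise (finishes minute 205, plus 5-minute gap → minute 210); stock (finishes minute 75); vegetable prep (finishes minute 145, plus 20-minute gap → minute 165). The latest of these is minute 210, so sauce reduction runs minute 210 to 210 + 25 = minute 235.

Working backward from the deadline:
To finish by minute 330, garnish prep (duration 55) must start no later than minute 275.
Sauce reduction has to be done before garnish prep (must start by minute 275, minus 25-minute gap → minute 250). That means finishing by minute 250, i.e. starting by 250 − 25 = minute 225.
So sauce reduction can start as early as minute 210 and as late as minute 225, giving 225 − 210 = 15 minutes of slack.

15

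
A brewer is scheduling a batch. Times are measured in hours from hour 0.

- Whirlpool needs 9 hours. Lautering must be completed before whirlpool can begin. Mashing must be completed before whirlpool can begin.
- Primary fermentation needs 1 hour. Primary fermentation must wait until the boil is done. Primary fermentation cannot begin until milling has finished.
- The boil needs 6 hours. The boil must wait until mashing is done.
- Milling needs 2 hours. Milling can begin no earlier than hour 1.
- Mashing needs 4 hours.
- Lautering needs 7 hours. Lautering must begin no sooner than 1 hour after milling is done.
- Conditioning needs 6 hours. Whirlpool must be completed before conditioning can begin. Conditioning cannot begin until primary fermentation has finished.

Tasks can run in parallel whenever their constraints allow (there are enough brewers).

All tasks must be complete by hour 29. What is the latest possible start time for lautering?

Nothing follows conditioning; the deadline of hour 29 is its only limit. It must start by 29 − 6 = hour 23.
Whirlpool feeds into conditioning (must start by hour 23); so whirlpool must finish by hour 23 and therefore start by hour 14.
Lautering has to be done before whirlpool (must start by hour 14). That means finishing by hour 14, i.e. starting by 14 − 7 = hour 7.

7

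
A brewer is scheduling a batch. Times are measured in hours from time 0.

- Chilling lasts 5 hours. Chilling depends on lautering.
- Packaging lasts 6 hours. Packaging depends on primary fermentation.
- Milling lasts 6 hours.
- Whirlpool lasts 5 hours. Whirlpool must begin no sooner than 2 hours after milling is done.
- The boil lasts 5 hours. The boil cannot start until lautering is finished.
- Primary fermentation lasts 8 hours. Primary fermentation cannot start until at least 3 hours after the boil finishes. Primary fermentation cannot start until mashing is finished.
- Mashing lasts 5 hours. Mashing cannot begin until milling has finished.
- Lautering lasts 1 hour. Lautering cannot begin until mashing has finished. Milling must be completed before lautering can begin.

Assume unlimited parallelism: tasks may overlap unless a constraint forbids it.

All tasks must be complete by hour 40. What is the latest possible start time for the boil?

18

Packaging must finish by hour 40; it takes 6 hours, so it must start by 40 − 6 = hour 34.
Primary fermentation has to be done before packaging (must start by hour 34). That means finishing by hour 34, i.e. starting by 34 − 8 = hour 26.
Since primary fermentation (must start by hour 26, minus 3-hour gap → hour 23) depends on it, the boil must finish by hour 23. Backing off its 5-hour duration gives a latest start of hour 18.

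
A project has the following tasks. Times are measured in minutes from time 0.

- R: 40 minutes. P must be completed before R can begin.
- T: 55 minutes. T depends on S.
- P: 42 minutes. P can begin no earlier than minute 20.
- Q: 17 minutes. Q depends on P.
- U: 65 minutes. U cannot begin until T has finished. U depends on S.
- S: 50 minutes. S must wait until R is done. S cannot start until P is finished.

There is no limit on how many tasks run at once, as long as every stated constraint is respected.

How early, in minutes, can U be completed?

272

After its own release at minute 20, P can start at minute 20 and finishes at minute 62.
R cannot begin until P (finishes minute 62). It runs from minute 62 to 62 + 40 = minute 102.
For S: R (finishes minute 102); P (finishes minute 62). Taking the maximum gives a start of minute 102, and it finishes at 102 + 50 = minute 152.
After S (finishes minute 152), T can start at minute 152 and finishes at minute 207.
For U: T (finishes minute 207); S (finishes minute 152). Taking the maximum gives a start of minute 207, and it finishes at 207 + 65 = minute 272.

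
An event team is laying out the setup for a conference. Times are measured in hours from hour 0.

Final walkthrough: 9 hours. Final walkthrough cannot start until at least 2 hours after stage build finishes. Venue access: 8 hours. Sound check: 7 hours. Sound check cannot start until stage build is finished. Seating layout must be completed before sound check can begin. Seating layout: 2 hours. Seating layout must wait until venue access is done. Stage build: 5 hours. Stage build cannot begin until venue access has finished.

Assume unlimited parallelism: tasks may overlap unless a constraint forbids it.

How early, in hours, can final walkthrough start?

Nothing blocks venue access, so it runs from hour 0 to hour 8.
Stage build cannot begin until venue access (finishes hour 8). It runs from hour 8 to 8 + 5 = hour 13.
Final walkthrough waits on stage build (finishes hour 13, plus 2-hour gap → hour 15), so the earliest it can start is hour 15.

15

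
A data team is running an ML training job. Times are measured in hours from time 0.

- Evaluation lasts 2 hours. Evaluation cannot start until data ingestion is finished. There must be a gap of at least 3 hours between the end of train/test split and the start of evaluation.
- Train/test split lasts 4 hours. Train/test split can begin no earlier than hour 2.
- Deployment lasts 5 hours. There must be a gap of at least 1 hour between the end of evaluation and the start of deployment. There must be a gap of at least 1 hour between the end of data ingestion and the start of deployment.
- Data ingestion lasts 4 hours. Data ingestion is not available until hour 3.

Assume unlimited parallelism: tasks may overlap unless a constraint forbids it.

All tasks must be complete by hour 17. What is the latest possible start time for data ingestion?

Deployment must finish by hour 17; it takes 5 hours, so it must start by 17 − 5 = hour 12.
Since deployment (must start by hour 12, minus 1-hour gap → hour 11) depends on it, evaluation must finish by hour 11. Backing off its 2-hour duration gives a latest start of hour 9.
Data ingestion feeds evaluation (must start by hour 9); deployment (must start by hour 12, minus 1-hour gap → hour 11). Taking the minimum, data ingestion must finish by hour 9 and start by 9 − 4 = hour 5.

5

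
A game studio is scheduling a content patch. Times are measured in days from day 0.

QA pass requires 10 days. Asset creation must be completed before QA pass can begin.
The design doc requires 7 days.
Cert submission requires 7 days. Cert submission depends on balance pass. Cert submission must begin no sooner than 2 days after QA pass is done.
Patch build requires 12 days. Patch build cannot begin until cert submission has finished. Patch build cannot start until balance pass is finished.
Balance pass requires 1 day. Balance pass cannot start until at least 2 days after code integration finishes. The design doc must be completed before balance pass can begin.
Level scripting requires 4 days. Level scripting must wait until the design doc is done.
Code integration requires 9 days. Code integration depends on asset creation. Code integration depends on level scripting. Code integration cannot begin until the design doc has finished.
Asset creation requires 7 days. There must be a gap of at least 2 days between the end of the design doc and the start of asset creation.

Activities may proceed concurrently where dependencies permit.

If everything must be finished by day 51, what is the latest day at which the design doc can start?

4

Patch build has no dependents, so it just needs to finish by day 51. Starting by 51 − 12 = day 39 achieves that.
Cert submission has to be done before patch build (must start by day 39). That means finishing by day 39, i.e. starting by 39 − 7 = day 32.
Balance pass feeds cert submission (must start by day 32); patch build (must start by day 39). Taking the minimum, balance pass must finish by day 32 and start by 32 − 1 = day 31.
Since balance pass (must start by day 31, minus 2-day gap → day 29) depends on it, code integration must finish by day 29. Backing off its 9-day duration gives a latest start of day 20.
QA pass must finish before cert submission (must start by day 32, minus 2-day gap → day 30). With a 10-day duration, QA pass must start by 30 − 10 = day 20.
Asset creation feeds code integration (must start by day 20); QA pass (must start by day 20). Taking the minimum, asset creation must finish by day 20 and start by 20 − 7 = day 13.
Level scripting feeds into code integration (must start by day 20); so level scripting must finish by day 20 and therefore start by day 16.
The design doc has several dependents: asset creation (must start by day 13, minus 2-day gap → day 11); level scripting (must start by day 16); code integration (must start by day 20); balance pass (must start by day 31). The earliest of those limits is day 11, so the design doc must start by 11 − 7 = day 4.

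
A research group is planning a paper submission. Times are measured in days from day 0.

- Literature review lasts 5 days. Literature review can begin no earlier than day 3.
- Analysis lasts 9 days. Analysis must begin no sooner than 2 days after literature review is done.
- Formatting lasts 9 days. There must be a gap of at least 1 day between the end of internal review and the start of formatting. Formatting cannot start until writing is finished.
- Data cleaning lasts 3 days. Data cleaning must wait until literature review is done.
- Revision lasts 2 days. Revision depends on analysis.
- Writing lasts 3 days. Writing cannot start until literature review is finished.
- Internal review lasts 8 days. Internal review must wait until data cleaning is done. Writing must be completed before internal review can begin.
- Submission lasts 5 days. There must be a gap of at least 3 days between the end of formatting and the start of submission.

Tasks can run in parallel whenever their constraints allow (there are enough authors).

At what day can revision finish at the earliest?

21

Literature review cannot begin until its own release at day 3. It runs from day 3 to 3 + 5 = day 8.
Analysis waits on literature review (finishes day 8, plus 2-day gap → day 10), so it starts at day 10 and finishes at 10 + 9 = day 19.
Revision waits on analysis (finishes day 19), so it starts at day 19 and finishes at 19 + 2 = day 21.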